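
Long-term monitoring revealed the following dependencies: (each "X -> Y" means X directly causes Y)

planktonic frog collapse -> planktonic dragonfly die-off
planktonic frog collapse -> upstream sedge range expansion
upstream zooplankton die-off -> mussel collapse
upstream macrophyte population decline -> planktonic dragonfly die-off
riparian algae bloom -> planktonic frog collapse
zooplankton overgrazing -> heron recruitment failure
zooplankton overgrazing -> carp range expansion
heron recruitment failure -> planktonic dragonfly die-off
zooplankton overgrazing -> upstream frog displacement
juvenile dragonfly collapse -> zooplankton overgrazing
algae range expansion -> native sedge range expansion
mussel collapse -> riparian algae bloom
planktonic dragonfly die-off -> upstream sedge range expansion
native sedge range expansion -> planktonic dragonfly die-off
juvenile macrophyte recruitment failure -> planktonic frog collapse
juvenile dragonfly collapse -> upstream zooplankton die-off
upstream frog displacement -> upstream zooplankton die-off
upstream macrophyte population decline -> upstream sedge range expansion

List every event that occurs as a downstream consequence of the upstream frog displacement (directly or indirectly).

the mussel collapse, the planktonic dragonfly die-off, the planktonic frog collapse, the riparian algae bloom, the upstream sedge range expansion, the upstream zooplankton die-off

Direct effects: the upstream zooplankton die-off.
2 steps out: the mussel collapse.
3 steps out: the riparian algae bloom.
4 steps out: the planktonic frog collapse.
5 steps out: the planktonic dragonfly die-off, the upstream sedge range expansion.
Not reachable from it: the algae range expansion, the juvenile dragonfly collapse, the zooplankton overgrazing, the carp range expansion, the juvenile macrophyte recruitment failure, the native sedge range expansion, the heron recruitment failure, the upstream macrophyte population decline.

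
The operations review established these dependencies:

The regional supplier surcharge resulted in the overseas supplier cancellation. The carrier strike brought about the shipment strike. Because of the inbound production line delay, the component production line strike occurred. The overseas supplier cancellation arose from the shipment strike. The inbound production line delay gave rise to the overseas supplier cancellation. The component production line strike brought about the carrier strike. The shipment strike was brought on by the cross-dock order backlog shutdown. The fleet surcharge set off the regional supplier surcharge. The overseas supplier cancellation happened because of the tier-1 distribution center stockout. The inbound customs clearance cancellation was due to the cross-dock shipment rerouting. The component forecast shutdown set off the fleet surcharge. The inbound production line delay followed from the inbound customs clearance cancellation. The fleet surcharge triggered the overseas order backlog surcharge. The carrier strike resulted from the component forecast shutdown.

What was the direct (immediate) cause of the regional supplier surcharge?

Upstream contributors include the component forecast shutdown, but only the fleet surcharge feeds directly into the regional supplier surcharge.

the fleet surcharge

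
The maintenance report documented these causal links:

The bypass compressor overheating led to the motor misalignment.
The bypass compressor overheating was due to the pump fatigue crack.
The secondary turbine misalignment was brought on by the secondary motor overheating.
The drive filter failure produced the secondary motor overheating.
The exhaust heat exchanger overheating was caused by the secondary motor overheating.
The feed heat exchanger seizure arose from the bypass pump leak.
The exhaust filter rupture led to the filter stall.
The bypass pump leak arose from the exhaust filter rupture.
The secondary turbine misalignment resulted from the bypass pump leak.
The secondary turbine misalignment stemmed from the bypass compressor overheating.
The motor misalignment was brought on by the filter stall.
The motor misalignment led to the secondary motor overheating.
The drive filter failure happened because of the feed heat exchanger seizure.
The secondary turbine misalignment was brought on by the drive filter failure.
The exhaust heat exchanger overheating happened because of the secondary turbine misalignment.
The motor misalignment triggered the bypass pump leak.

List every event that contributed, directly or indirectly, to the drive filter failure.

Immediate cause of the drive filter failure: the feed heat exchanger seizure.
Further upstream: the pump fatigue crack, the bypass compressor overheating, the exhaust filter rupture, the filter stall, the motor misalignment, the bypass pump leak.

the bypass compressor overheating, the bypass pump leak, the exhaust filter rupture, the feed heat exchanger seizure, the filter stall, the motor misalignment, the pump fatigue crack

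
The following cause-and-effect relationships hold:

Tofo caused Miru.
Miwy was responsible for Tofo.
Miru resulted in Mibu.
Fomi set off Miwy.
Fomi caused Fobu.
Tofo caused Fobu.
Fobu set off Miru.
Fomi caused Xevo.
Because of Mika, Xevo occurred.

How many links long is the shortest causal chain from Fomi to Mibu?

3

Shortest chain: Fomi → Fobu → Miru → Mibu.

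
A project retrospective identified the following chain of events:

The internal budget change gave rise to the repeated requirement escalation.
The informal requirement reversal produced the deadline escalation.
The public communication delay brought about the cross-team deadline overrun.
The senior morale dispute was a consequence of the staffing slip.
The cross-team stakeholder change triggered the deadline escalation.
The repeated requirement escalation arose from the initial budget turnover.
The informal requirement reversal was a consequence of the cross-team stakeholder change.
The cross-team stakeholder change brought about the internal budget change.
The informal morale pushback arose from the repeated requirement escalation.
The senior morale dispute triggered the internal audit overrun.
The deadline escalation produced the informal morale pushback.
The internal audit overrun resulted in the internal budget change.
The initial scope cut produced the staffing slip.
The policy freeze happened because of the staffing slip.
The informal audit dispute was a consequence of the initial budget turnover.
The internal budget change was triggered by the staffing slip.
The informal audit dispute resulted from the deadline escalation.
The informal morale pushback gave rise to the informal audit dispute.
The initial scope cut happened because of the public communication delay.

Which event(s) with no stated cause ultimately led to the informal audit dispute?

the cross-team stakeholder change, the initial budget turnover, the public communication delay

Tracing upstream from the informal audit dispute: the informal audit dispute ← the informal morale pushback ← the repeated requirement escalation ← the internal budget change ← the staffing slip ← the initial scope cut ← the public communication delay.
A separate upstream branch: the informal audit dispute ← the deadline escalation ← the cross-team stakeholder change.
A separate upstream branch: the informal audit dispute ← the initial budget turnover.
Each of those chain origins has no stated cause.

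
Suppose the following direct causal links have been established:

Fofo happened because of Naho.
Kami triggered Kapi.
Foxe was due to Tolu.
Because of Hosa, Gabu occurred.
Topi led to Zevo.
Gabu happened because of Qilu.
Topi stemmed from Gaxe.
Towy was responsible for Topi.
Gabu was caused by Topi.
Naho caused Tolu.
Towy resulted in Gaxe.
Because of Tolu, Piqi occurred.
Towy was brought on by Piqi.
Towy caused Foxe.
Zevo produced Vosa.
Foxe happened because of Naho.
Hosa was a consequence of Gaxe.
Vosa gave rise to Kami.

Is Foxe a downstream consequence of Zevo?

Zevo leads to Vosa, Kami, Kapi; Foxe is not among them.

No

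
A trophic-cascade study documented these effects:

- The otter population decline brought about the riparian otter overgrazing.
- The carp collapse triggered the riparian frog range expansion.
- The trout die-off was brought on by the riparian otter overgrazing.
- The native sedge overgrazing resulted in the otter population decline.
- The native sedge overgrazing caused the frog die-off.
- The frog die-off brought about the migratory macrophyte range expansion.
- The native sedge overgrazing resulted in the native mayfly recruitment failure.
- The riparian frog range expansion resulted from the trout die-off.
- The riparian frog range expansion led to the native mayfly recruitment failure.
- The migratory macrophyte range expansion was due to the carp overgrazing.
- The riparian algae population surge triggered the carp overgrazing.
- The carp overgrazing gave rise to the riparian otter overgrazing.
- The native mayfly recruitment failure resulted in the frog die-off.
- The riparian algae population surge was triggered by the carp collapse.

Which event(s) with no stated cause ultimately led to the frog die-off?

the carp collapse, the native sedge overgrazing

Tracing upstream from the frog die-off: the frog die-off ← the native sedge overgrazing.
A separate upstream branch: the frog die-off ← the native mayfly recruitment failure ← the riparian frog range expansion ← the carp collapse.
Each of those chain origins has no stated cause.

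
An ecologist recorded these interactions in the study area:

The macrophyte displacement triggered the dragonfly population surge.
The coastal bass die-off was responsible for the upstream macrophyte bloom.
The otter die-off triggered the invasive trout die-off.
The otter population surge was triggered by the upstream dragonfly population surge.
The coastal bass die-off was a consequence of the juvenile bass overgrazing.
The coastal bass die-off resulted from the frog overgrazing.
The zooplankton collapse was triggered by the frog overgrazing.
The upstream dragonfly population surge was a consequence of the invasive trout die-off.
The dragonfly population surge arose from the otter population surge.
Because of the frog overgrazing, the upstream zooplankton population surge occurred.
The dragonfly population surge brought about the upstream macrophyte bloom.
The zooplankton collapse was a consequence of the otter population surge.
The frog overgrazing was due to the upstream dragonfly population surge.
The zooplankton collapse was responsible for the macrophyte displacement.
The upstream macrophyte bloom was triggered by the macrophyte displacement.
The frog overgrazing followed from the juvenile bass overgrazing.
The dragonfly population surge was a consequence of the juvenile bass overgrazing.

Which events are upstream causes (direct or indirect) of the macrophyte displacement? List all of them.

Immediate cause of the macrophyte displacement: the zooplankton collapse.
Further upstream: the otter die-off, the invasive trout die-off, the upstream dragonfly population surge, the juvenile bass overgrazing, the otter population surge, the frog overgrazing.

the frog overgrazing, the invasive trout die-off, the juvenile bass overgrazing, the otter die-off, the otter population surge, the upstream dragonfly population surge, the zooplankton collapse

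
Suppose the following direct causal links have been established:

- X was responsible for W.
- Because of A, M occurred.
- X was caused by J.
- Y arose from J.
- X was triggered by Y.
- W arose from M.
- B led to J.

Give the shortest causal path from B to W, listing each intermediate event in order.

B → J
J → X
X → W
Length: 3 steps.

B → J → X → W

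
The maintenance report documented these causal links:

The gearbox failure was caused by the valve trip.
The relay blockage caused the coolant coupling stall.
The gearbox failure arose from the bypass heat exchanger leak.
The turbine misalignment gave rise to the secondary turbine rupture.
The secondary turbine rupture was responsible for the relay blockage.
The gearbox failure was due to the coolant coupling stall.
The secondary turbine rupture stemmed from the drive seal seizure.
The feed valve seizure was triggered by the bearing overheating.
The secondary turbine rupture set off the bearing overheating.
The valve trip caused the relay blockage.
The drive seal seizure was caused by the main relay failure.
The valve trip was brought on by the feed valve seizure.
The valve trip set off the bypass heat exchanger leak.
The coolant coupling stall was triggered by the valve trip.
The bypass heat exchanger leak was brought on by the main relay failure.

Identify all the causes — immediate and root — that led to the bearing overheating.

the drive seal seizure, the main relay failure, the secondary turbine rupture, the turbine misalignment

Immediate cause of the bearing overheating: the secondary turbine rupture.
Further upstream: the main relay failure, the drive seal seizure, the turbine misalignment.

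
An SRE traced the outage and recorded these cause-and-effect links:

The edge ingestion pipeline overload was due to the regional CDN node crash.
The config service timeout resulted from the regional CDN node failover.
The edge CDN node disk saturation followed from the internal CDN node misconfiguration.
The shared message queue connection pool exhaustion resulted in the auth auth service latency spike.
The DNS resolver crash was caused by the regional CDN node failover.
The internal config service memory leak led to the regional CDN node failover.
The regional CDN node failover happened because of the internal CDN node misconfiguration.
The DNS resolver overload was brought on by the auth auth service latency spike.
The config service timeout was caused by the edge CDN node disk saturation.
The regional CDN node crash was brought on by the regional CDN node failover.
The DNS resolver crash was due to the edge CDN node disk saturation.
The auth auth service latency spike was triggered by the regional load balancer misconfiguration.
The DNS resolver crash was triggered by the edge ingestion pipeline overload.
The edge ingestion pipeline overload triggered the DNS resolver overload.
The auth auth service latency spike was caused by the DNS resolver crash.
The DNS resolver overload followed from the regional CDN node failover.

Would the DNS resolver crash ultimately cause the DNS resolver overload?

There is a causal chain: the DNS resolver crash → the auth auth service latency spike → the DNS resolver overload.

Yes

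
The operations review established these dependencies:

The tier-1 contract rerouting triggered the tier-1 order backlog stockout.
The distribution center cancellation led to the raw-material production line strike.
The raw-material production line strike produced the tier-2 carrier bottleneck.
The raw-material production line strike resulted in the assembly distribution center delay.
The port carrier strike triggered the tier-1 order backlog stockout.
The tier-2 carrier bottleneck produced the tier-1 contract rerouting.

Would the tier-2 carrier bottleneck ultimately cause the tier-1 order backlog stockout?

Yes

There is a causal chain: the tier-2 carrier bottleneck → the tier-1 contract rerouting → the tier-1 order backlog stockout.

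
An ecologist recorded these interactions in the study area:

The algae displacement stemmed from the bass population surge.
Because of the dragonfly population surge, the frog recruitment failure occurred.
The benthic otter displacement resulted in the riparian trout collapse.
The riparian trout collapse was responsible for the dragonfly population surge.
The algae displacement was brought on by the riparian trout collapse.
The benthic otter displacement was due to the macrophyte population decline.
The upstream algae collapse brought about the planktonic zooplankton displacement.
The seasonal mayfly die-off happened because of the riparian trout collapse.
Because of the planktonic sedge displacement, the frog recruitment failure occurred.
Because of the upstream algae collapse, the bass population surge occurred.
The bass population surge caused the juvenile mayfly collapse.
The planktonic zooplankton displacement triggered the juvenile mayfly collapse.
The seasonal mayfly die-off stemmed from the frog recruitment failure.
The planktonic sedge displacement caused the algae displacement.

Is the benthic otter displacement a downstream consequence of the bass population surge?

The bass population surge leads to the juvenile mayfly collapse, the algae displacement; the benthic otter displacement is not among them.

No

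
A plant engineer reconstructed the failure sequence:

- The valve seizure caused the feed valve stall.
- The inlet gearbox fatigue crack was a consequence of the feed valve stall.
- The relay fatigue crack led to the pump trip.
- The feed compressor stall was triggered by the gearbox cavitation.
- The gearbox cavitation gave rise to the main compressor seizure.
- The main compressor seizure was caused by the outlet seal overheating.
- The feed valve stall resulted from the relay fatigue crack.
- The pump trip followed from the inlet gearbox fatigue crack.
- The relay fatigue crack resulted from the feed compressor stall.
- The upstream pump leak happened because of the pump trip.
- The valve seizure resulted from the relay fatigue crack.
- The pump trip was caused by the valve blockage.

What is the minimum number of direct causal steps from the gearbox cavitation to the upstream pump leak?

Shortest chain: the gearbox cavitation → the feed compressor stall → the relay fatigue crack → the pump trip → the upstream pump leak.

4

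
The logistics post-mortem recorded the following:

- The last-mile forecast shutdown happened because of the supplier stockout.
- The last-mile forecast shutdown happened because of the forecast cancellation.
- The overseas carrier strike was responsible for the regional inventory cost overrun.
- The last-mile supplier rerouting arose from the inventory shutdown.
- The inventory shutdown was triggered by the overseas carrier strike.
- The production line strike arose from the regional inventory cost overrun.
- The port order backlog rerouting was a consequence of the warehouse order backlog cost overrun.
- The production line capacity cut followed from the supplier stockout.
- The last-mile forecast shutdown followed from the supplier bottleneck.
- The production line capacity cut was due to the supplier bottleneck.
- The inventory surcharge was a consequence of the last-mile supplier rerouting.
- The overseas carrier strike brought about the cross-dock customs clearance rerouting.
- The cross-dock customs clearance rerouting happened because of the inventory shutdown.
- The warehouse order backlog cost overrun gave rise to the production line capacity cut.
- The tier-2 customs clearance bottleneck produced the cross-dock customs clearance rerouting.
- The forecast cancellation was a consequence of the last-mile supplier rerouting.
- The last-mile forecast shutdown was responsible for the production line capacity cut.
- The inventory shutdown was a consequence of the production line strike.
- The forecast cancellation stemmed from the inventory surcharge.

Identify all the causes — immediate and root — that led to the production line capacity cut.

the forecast cancellation, the inventory shutdown, the inventory surcharge, the last-mile forecast shutdown, the last-mile supplier rerouting, the overseas carrier strike, the production line strike, the regional inventory cost overrun, the supplier bottleneck, the supplier stockout, the warehouse order backlog cost overrun

Immediate causes of the production line capacity cut: the warehouse order backlog cost overrun, the supplier stockout, the supplier bottleneck, the last-mile forecast shutdown.
Further upstream: the overseas carrier strike, the regional inventory cost overrun, the production line strike, the inventory shutdown, the last-mile supplier rerouting, the inventory surcharge, the forecast cancellation.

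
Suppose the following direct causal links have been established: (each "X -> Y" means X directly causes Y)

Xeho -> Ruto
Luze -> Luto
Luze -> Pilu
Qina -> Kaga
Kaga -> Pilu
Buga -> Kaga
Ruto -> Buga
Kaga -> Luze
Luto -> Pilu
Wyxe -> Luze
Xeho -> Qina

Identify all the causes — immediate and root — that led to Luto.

Buga, Kaga, Luze, Qina, Ruto, Wyxe, Xeho

Immediate cause of Luto: Luze.
Further upstream: Wyxe, Xeho, Ruto, Qina, Buga, Kaga.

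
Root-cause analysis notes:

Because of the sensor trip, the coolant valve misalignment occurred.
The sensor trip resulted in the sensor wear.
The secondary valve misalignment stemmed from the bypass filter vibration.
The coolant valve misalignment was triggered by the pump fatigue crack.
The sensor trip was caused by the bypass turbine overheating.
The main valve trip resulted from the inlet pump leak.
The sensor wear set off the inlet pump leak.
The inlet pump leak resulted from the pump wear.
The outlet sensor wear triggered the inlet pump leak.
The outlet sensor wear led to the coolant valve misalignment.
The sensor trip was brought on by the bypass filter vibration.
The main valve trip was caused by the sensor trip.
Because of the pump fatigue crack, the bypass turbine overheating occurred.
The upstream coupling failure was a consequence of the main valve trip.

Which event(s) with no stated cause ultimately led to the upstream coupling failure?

the bypass filter vibration, the outlet sensor wear, the pump fatigue crack, the pump wear

Tracing upstream from the upstream coupling failure: the upstream coupling failure ← the main valve trip ← the sensor trip ← the bypass turbine overheating ← the pump fatigue crack.
A separate upstream branch: the upstream coupling failure ← the main valve trip ← the sensor trip ← the bypass filter vibration.
A separate upstream branch: the upstream coupling failure ← the main valve trip ← the inlet pump leak ← the outlet sensor wear.
A separate upstream branch: the upstream coupling failure ← the main valve trip ← the inlet pump leak ← the pump wear.
Each of those chain origins has no stated cause.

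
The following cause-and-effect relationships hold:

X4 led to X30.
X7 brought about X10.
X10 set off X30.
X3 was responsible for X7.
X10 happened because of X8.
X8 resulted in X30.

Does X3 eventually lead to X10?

Yes

There is a causal chain: X3 → X7 → X10.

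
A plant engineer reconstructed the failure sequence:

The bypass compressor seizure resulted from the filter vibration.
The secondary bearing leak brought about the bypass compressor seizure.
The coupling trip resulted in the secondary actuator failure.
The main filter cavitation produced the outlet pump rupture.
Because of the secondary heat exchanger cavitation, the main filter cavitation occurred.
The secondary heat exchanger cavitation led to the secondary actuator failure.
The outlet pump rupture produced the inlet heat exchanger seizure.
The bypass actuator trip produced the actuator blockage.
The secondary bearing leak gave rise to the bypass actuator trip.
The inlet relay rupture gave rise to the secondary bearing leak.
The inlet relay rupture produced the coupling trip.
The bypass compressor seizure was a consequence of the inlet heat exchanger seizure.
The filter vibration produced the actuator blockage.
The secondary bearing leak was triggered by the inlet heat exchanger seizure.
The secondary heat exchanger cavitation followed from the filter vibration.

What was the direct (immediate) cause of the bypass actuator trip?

Upstream contributors include the filter vibration, the secondary heat exchanger cavitation, the main filter cavitation, the outlet pump rupture, the inlet relay rupture, the inlet heat exchanger seizure, but only the secondary bearing leak feeds directly into the bypass actuator trip.

the secondary bearing leak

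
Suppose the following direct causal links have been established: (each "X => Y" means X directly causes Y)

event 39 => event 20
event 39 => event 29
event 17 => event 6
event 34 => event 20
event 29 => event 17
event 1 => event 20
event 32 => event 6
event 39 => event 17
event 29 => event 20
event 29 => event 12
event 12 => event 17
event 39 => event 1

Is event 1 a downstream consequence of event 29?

No

Event 29 leads to event 12, event 17, event 6, event 20; event 1 is not among them.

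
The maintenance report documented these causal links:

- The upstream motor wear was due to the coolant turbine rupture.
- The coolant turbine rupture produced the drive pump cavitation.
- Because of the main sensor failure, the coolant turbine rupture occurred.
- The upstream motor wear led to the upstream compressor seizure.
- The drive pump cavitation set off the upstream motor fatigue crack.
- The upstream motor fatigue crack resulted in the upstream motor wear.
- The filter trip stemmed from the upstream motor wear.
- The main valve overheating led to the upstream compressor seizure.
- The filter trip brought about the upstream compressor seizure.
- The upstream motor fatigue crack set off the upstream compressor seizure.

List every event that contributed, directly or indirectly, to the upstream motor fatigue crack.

the coolant turbine rupture, the drive pump cavitation, the main sensor failure

Immediate cause of the upstream motor fatigue crack: the drive pump cavitation.
Further upstream: the main sensor failure, the coolant turbine rupture.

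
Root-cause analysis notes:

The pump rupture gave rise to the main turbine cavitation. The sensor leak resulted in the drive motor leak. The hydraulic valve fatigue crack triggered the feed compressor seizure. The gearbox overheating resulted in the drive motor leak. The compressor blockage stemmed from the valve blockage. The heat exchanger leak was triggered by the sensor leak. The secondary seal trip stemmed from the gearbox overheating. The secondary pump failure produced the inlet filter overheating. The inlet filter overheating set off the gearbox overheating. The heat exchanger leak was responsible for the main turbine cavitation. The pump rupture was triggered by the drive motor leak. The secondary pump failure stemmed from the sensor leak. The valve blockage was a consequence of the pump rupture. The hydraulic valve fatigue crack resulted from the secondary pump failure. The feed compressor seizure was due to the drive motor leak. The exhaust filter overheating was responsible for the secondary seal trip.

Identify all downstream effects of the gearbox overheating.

the compressor blockage, the drive motor leak, the feed compressor seizure, the main turbine cavitation, the pump rupture, the secondary seal trip, the valve blockage

Direct effects: the drive motor leak, the secondary seal trip.
2 steps out: the feed compressor seizure, the pump rupture.
3 steps out: the valve blockage, the main turbine cavitation.
4 steps out: the compressor blockage.
Not reachable from it: the sensor leak, the secondary pump failure, the exhaust filter overheating, the hydraulic valve fatigue crack, the inlet filter overheating, the heat exchanger leak.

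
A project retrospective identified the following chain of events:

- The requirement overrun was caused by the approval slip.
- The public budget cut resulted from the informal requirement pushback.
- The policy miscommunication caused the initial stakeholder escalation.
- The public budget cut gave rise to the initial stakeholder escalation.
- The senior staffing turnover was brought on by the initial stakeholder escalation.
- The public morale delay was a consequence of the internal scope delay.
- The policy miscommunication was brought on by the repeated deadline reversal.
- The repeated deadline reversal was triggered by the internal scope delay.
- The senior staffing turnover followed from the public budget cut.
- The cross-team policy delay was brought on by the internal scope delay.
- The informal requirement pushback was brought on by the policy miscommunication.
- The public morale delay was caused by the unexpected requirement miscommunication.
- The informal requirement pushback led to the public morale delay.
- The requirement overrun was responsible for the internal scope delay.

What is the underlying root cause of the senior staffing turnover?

the approval slip

Tracing upstream from the senior staffing turnover: the senior staffing turnover ← the initial stakeholder escalation ← the policy miscommunication ← the repeated deadline reversal ← the internal scope delay ← the requirement overrun ← the approval slip.
The approval slip has no stated cause, so it is the root.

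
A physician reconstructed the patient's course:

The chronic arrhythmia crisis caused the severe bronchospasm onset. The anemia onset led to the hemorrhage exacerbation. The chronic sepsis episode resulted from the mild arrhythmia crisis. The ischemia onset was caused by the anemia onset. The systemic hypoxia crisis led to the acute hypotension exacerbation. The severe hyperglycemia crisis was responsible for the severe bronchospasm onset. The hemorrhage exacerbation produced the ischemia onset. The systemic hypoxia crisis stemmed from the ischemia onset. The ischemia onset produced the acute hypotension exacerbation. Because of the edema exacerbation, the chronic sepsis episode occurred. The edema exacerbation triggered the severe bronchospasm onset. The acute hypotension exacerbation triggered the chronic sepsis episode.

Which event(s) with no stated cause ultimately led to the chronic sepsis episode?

Tracing upstream from the chronic sepsis episode: the chronic sepsis episode ← the acute hypotension exacerbation ← the ischemia onset ← the anemia onset.
A separate upstream branch: the chronic sepsis episode ← the edema exacerbation.
A separate upstream branch: the chronic sepsis episode ← the mild arrhythmia crisis.
Each of those chain origins has no stated cause.

the anemia onset, the edema exacerbation, the mild arrhythmia crisis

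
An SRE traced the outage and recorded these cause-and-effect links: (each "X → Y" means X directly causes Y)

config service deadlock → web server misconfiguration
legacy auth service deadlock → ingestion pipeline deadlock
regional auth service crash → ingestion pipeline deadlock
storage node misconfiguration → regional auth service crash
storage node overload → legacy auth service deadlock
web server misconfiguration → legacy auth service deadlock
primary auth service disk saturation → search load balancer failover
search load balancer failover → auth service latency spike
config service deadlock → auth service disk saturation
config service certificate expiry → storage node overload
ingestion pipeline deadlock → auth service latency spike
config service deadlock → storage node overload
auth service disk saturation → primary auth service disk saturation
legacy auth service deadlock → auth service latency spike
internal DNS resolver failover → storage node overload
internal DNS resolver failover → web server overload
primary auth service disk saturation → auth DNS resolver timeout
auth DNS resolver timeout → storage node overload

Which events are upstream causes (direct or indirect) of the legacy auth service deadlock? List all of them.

the auth DNS resolver timeout, the auth service disk saturation, the config service certificate expiry, the config service deadlock, the internal DNS resolver failover, the primary auth service disk saturation, the storage node overload, the web server misconfiguration

Immediate causes of the legacy auth service deadlock: the web server misconfiguration, the storage node overload.
Further upstream: the config service deadlock, the auth service disk saturation, the primary auth service disk saturation, the internal DNS resolver failover, the config service certificate expiry, the auth DNS resolver timeout.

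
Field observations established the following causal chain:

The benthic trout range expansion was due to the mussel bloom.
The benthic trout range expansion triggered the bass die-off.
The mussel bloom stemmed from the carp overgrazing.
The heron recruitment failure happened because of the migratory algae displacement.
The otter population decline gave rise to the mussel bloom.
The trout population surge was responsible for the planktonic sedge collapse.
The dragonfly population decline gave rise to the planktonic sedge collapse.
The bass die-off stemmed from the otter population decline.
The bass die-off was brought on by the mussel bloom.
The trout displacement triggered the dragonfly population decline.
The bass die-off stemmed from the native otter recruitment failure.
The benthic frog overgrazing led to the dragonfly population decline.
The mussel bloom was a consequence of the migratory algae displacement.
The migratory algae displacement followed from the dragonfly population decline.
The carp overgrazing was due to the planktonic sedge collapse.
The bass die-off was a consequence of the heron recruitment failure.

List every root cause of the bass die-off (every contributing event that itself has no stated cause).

Tracing upstream from the bass die-off: the bass die-off ← the mussel bloom ← the migratory algae displacement ← the dragonfly population decline ← the benthic frog overgrazing.
A separate upstream branch: the bass die-off ← the native otter recruitment failure.
A separate upstream branch: the bass die-off ← the mussel bloom ← the migratory algae displacement ← the dragonfly population decline ← the trout displacement.
A separate upstream branch: the bass die-off ← the mussel bloom ← the carp overgrazing ← the planktonic sedge collapse ← the trout population surge.
A separate upstream branch: the bass die-off ← the otter population decline.
Each of those chain origins has no stated cause.

the benthic frog overgrazing, the native otter recruitment failure, the otter population decline, the trout displacement, the trout population surge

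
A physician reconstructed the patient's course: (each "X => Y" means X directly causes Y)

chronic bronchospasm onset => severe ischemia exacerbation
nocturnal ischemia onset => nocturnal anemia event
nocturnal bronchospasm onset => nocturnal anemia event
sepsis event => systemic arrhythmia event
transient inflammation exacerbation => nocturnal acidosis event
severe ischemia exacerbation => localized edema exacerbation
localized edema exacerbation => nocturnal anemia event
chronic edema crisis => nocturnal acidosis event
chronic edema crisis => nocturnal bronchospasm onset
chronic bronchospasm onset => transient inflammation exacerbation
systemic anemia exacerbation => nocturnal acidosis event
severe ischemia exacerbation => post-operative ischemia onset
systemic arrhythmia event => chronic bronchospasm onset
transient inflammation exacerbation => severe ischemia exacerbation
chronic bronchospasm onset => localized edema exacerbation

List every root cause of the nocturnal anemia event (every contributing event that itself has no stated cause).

Tracing upstream from the nocturnal anemia event: the nocturnal anemia event ← the localized edema exacerbation ← the chronic bronchospasm onset ← the systemic arrhythmia event ← the sepsis event.
A separate upstream branch: the nocturnal anemia event ← the nocturnal bronchospasm onset ← the chronic edema crisis.
A separate upstream branch: the nocturnal anemia event ← the nocturnal ischemia onset.
Each of those chain origins has no stated cause.

the chronic edema crisis, the nocturnal ischemia onset, the sepsis event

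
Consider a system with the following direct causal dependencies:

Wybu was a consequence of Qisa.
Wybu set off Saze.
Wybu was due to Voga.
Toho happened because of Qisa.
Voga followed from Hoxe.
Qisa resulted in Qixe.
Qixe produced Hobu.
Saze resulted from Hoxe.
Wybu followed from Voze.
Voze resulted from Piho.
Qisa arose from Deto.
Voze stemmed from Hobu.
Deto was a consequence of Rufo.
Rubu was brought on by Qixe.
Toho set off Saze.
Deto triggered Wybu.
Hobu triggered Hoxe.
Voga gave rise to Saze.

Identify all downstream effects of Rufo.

Deto, Hobu, Hoxe, Qisa, Qixe, Rubu, Saze, Toho, Voga, Voze, Wybu

Direct effects: Deto.
2 steps out: Qisa, Wybu.
3 steps out: Qixe, Toho, Saze.
4 steps out: Hobu, Rubu.
5 steps out: Hoxe, Voze.
6 steps out: Voga.
Not reachable from it: Piho.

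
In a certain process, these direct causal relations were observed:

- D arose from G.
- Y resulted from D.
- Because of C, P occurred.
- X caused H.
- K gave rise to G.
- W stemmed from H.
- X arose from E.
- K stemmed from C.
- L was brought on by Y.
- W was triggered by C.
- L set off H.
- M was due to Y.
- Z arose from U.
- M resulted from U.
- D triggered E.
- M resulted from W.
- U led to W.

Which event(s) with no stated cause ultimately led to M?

C, U

Tracing upstream from M: M ← U.
A separate upstream branch: M ← W ← C.
Each of those chain origins has no stated cause.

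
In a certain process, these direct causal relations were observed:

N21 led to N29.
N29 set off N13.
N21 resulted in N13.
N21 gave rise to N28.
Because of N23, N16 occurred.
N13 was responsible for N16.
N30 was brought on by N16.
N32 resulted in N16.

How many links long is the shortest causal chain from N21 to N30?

Shortest chain: N21 → N13 → N16 → N30.

3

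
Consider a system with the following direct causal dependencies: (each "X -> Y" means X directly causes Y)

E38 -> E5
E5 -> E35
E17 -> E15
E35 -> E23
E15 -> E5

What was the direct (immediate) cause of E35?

E5

Upstream contributors include E38, E17, E15, but only E5 feeds directly into E35.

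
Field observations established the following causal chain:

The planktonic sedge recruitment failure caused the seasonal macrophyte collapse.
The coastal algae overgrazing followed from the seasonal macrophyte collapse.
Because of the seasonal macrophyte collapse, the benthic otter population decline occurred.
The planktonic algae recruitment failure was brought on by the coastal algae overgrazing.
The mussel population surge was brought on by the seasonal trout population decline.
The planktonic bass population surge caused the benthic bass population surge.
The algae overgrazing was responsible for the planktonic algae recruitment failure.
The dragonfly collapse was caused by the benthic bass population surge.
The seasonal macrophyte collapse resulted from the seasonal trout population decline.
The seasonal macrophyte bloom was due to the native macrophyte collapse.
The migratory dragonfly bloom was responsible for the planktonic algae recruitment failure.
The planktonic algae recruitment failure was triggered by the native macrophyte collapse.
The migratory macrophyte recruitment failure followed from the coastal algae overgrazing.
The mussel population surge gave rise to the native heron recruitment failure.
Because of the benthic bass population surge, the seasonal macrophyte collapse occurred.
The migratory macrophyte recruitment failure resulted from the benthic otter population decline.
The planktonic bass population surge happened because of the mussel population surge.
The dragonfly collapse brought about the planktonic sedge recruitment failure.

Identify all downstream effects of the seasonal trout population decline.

Direct effects: the mussel population surge, the seasonal macrophyte collapse.
2 steps out: the planktonic bass population surge, the native heron recruitment failure, the coastal algae overgrazing, the benthic otter population decline.
3 steps out: the benthic bass population surge, the planktonic algae recruitment failure, the migratory macrophyte recruitment failure.
4 steps out: the dragonfly collapse.
5 steps out: the planktonic sedge recruitment failure.
Not reachable from it: the migratory dragonfly bloom, the algae overgrazing, the native macrophyte collapse, the seasonal macrophyte bloom.

the benthic bass population surge, the benthic otter population decline, the coastal algae overgrazing, the dragonfly collapse, the migratory macrophyte recruitment failure, the mussel population surge, the native heron recruitment failure, the planktonic algae recruitment failure, the planktonic bass population surge, the planktonic sedge recruitment failure, the seasonal macrophyte collapse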